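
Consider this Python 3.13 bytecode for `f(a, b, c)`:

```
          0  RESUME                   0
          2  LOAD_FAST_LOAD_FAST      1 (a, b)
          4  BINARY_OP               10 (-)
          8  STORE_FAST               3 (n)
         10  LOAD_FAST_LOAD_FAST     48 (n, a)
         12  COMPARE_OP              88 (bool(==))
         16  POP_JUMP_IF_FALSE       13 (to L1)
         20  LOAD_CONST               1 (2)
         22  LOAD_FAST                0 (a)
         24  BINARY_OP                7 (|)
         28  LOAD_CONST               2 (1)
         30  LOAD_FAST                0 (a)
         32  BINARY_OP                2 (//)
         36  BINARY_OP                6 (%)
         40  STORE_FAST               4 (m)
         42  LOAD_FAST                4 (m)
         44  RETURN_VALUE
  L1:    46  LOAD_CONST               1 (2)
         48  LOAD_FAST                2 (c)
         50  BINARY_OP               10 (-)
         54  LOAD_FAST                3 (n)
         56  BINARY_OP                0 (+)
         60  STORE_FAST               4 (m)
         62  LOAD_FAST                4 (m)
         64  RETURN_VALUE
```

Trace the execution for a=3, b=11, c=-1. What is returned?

LOAD_FAST_LOAD_FAST a,b → push 3,11. Stack: [3, 11]
BINARY_OP - → 3 - 11 = -8. Stack: [-8]
STORE_FAST n → n=-8. Stack: []
LOAD_FAST_LOAD_FAST n,a → push -8,3. Stack: [-8, 3]
COMPARE_OP bool(==) → -8 vs 3 = False. Stack: [False]
POP_JUMP_IF_FALSE → pop False; jump. Stack: []
LOAD_CONST → push 2. Stack: [2]
LOAD_FAST c → push -1. Stack: [2, -1]
BINARY_OP - → 2 - -1 = 3. Stack: [3]
LOAD_FAST n → push -8. Stack: [3, -8]
BINARY_OP + → 3 + -8 = -5. Stack: [-5]
STORE_FAST m → m=-5. Stack: []
LOAD_FAST m → push -5. Stack: [-5]
RETURN_VALUE → return -5.

-5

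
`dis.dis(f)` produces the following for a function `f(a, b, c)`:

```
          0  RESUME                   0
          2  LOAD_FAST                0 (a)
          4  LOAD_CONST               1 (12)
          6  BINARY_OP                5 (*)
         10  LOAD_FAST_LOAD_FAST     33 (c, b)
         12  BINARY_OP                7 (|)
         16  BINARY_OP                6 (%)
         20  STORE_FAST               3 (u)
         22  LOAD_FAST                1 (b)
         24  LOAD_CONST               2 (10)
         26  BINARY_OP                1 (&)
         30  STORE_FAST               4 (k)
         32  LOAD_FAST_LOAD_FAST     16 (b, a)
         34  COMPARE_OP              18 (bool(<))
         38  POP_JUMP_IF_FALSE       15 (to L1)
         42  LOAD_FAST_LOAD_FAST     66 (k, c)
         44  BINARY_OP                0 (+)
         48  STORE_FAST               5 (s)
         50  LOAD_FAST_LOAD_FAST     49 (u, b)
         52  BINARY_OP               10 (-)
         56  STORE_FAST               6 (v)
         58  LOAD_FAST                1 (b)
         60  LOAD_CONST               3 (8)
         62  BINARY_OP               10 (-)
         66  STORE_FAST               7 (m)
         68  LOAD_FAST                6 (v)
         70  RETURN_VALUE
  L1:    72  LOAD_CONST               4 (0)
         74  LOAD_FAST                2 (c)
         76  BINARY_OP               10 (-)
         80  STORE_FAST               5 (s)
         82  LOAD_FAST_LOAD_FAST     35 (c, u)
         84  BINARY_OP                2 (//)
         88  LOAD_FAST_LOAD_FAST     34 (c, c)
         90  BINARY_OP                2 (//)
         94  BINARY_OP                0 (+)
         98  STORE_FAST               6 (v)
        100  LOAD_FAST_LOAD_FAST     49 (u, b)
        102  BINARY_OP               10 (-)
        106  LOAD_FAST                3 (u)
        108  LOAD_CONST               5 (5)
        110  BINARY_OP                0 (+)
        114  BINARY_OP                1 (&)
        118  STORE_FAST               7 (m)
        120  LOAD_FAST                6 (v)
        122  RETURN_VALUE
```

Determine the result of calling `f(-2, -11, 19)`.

LOAD_FAST a → push -2. Stack: [-2]
LOAD_CONST → push 12. Stack: [-2, 12]
BINARY_OP * → -2 * 12 = -24. Stack: [-24]
LOAD_FAST_LOAD_FAST c,b → push 19,-11. Stack: [-24, 19, -11]
BINARY_OP | → 19 | -11 = -9. Stack: [-24, -9]
BINARY_OP % → -24 % -9 = -6. Stack: [-6]
STORE_FAST u → u=-6. Stack: []
LOAD_FAST b → push -11. Stack: [-11]
LOAD_CONST → push 10. Stack: [-11, 10]
BINARY_OP & → -11 & 10 = 0. Stack: [0]
STORE_FAST k → k=0. Stack: []
LOAD_FAST_LOAD_FAST b,a → push -11,-2. Stack: [-11, -2]
COMPARE_OP bool(<) → -11 vs -2 = True. Stack: [True]
POP_JUMP_IF_FALSE → pop True; no jump. Stack: []
LOAD_FAST_LOAD_FAST k,c → push 0,19. Stack: [0, 19]
BINARY_OP + → 0 + 19 = 19. Stack: [19]
STORE_FAST s → s=19. Stack: []
LOAD_FAST_LOAD_FAST u,b → push -6,-11. Stack: [-6, -11]
BINARY_OP - → -6 - -11 = 5. Stack: [5]
STORE_FAST v → v=5. Stack: []
LOAD_FAST b → push -11. Stack: [-11]
LOAD_CONST → push 8. Stack: [-11, 8]
BINARY_OP - → -11 - 8 = -19. Stack: [-19]
STORE_FAST m → m=-19. Stack: []
LOAD_FAST v → push 5. Stack: [5]
RETURN_VALUE → return 5.

5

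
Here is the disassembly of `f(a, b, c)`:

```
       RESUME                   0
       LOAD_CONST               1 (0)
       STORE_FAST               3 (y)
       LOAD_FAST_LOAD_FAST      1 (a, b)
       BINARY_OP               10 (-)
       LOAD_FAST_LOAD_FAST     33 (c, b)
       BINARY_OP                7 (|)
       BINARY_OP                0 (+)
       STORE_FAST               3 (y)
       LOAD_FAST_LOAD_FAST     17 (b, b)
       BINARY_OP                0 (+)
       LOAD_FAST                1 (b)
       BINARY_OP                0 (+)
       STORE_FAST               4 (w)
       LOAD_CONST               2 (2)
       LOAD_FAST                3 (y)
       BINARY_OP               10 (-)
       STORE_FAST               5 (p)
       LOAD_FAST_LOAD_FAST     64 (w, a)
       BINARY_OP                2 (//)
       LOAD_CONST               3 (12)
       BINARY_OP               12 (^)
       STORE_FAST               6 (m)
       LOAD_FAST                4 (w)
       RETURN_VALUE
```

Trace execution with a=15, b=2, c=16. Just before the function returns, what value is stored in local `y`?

LOAD_CONST → push 0. Stack: [0]
STORE_FAST y → y=0. Stack: []
LOAD_FAST_LOAD_FAST a,b → push 15,2. Stack: [15, 2]
BINARY_OP - → 15 - 2 = 13. Stack: [13]
LOAD_FAST_LOAD_FAST c,b → push 16,2. Stack: [13, 16, 2]
BINARY_OP | → 16 | 2 = 18. Stack: [13, 18]
BINARY_OP + → 13 + 18 = 31. Stack: [31]
STORE_FAST y → y=31. Stack: []
LOAD_FAST_LOAD_FAST b,b → push 2,2. Stack: [2, 2]
BINARY_OP + → 2 + 2 = 4. Stack: [4]
LOAD_FAST b → push 2. Stack: [4, 2]
BINARY_OP + → 4 + 2 = 6. Stack: [6]
STORE_FAST w → w=6. Stack: []
LOAD_CONST → push 2. Stack: [2]
LOAD_FAST y → push 31. Stack: [2, 31]
BINARY_OP - → 2 - 31 = -29. Stack: [-29]
STORE_FAST p → p=-29. Stack: []
LOAD_FAST_LOAD_FAST w,a → push 6,15. Stack: [6, 15]
BINARY_OP // → 6 // 15 = 0. Stack: [0]
LOAD_CONST → push 12. Stack: [0, 12]
BINARY_OP ^ → 0 ^ 12 = 12. Stack: [12]
STORE_FAST m → m=12. Stack: []
LOAD_FAST w → push 6. Stack: [6]
RETURN_VALUE → return 6.

31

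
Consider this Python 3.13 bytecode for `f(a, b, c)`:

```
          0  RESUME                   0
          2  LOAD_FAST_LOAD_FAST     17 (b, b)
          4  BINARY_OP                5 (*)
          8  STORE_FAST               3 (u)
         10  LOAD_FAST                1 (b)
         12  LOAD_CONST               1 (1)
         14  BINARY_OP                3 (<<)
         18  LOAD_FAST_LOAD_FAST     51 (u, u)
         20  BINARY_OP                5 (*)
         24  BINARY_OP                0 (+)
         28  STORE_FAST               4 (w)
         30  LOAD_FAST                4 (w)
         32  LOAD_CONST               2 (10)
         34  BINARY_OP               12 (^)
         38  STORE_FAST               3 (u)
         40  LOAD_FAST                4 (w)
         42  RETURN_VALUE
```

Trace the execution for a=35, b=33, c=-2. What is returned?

1185987

LOAD_FAST_LOAD_FAST b,b → push 33,33. Stack: [33, 33]
BINARY_OP * → 33 * 33 = 1089. Stack: [1089]
STORE_FAST u → u=1089. Stack: []
LOAD_FAST b → push 33. Stack: [33]
LOAD_CONST → push 1. Stack: [33, 1]
BINARY_OP << → 33 << 1 = 66. Stack: [66]
LOAD_FAST_LOAD_FAST u,u → push 1089,1089. Stack: [66, 1089, 1089]
BINARY_OP * → 1089 * 1089 = 1185921. Stack: [66, 1185921]
BINARY_OP + → 66 + 1185921 = 1185987. Stack: [1185987]
STORE_FAST w → w=1185987. Stack: []
LOAD_FAST w → push 1185987. Stack: [1185987]
LOAD_CONST → push 10. Stack: [1185987, 10]
BINARY_OP ^ → 1185987 ^ 10 = 1185993. Stack: [1185993]
STORE_FAST u → u=1185993. Stack: []
LOAD_FAST w → push 1185987. Stack: [1185987]
RETURN_VALUE → return 1185987.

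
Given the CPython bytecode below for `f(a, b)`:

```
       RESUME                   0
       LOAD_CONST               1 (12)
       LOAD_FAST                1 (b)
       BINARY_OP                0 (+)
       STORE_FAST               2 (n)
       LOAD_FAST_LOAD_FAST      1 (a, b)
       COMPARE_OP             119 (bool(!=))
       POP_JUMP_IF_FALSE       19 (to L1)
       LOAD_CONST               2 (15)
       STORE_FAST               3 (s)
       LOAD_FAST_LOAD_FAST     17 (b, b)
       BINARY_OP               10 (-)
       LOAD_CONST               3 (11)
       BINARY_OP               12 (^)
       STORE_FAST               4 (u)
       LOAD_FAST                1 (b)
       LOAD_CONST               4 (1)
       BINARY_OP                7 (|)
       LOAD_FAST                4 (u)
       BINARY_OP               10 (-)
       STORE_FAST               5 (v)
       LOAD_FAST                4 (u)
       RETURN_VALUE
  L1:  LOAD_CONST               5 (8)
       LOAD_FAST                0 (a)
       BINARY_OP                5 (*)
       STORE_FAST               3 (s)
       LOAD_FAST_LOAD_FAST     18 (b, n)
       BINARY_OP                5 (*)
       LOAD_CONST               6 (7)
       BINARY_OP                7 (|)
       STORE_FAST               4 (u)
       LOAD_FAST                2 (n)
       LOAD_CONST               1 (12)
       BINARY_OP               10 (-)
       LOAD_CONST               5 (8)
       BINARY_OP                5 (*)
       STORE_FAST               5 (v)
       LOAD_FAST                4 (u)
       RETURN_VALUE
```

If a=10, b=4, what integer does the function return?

11

LOAD_CONST → push 12. Stack: [12]
LOAD_FAST b → push 4. Stack: [12, 4]
BINARY_OP + → 12 + 4 = 16. Stack: [16]
STORE_FAST n → n=16. Stack: []
LOAD_FAST_LOAD_FAST a,b → push 10,4. Stack: [10, 4]
COMPARE_OP bool(!=) → 10 vs 4 = True. Stack: [True]
POP_JUMP_IF_FALSE → pop True; no jump. Stack: []
LOAD_CONST → push 15. Stack: [15]
STORE_FAST s → s=15. Stack: []
LOAD_FAST_LOAD_FAST b,b → push 4,4. Stack: [4, 4]
BINARY_OP - → 4 - 4 = 0. Stack: [0]
LOAD_CONST → push 11. Stack: [0, 11]
BINARY_OP ^ → 0 ^ 11 = 11. Stack: [11]
STORE_FAST u → u=11. Stack: []
LOAD_FAST b → push 4. Stack: [4]
LOAD_CONST → push 1. Stack: [4, 1]
BINARY_OP | → 4 | 1 = 5. Stack: [5]
LOAD_FAST u → push 11. Stack: [5, 11]
BINARY_OP - → 5 - 11 = -6. Stack: [-6]
STORE_FAST v → v=-6. Stack: []
LOAD_FAST u → push 11. Stack: [11]
RETURN_VALUE → return 11.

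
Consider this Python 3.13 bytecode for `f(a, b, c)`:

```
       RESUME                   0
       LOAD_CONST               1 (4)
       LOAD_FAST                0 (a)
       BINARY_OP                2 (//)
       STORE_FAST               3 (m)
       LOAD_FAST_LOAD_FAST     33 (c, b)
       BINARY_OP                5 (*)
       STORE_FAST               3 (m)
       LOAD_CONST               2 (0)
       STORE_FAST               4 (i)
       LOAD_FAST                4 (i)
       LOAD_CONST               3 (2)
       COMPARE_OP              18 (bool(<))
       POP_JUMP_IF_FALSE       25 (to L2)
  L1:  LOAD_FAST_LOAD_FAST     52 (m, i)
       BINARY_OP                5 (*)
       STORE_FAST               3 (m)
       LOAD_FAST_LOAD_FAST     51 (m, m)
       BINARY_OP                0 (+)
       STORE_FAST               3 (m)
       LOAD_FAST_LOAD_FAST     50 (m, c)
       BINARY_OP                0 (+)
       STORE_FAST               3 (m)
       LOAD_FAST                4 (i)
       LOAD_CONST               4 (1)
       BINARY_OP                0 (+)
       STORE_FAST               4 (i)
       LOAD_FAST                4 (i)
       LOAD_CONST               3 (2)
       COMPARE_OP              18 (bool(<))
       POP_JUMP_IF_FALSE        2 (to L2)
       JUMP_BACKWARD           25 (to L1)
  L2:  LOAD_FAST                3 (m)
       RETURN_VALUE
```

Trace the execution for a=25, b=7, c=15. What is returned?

LOAD_CONST → push 4. Stack: [4]
LOAD_FAST a → push 25. Stack: [4, 25]
BINARY_OP // → 4 // 25 = 0. Stack: [0]
STORE_FAST m → m=0. Stack: []
LOAD_FAST_LOAD_FAST c,b → push 15,7. Stack: [15, 7]
BINARY_OP * → 15 * 7 = 105. Stack: [105]
STORE_FAST m → m=105. Stack: []
LOAD_CONST → push 0. Stack: [0]
STORE_FAST i → i=0. Stack: []
LOAD_FAST i → push 0. Stack: [0]
LOAD_CONST → push 2. Stack: [0, 2]
COMPARE_OP bool(<) → 0 vs 2 = True. Stack: [True]
POP_JUMP_IF_FALSE → pop True; no jump. Stack: []
LOAD_FAST_LOAD_FAST m,i → push 105,0. Stack: [105, 0]
BINARY_OP * → 105 * 0 = 0. Stack: [0]
STORE_FAST m → m=0. Stack: []
LOAD_FAST_LOAD_FAST m,m → push 0,0. Stack: [0, 0]
BINARY_OP + → 0 + 0 = 0. Stack: [0]
STORE_FAST m → m=0. Stack: []
LOAD_FAST_LOAD_FAST m,c → push 0,15. Stack: [0, 15]
BINARY_OP + → 0 + 15 = 15. Stack: [15]
STORE_FAST m → m=15. Stack: []
LOAD_FAST i → push 0. Stack: [0]
LOAD_CONST → push 1. Stack: [0, 1]
BINARY_OP + → 0 + 1 = 1. Stack: [1]
STORE_FAST i → i=1. Stack: []
LOAD_FAST i → push 1. Stack: [1]
LOAD_CONST → push 2. Stack: [1, 2]
COMPARE_OP bool(<) → 1 vs 2 = True. Stack: [True]
POP_JUMP_IF_FALSE → pop True; no jump. Stack: []
LOAD_FAST_LOAD_FAST m,i → push 15,1. Stack: [15, 1]
BINARY_OP * → 15 * 1 = 15. Stack: [15]
STORE_FAST m → m=15. Stack: []
LOAD_FAST_LOAD_FAST m,m → push 15,15. Stack: [15, 15]
BINARY_OP + → 15 + 15 = 30. Stack: [30]
STORE_FAST m → m=30. Stack: []
LOAD_FAST_LOAD_FAST m,c → push 30,15. Stack: [30, 15]
BINARY_OP + → 30 + 15 = 45. Stack: [45]
STORE_FAST m → m=45. Stack: []
LOAD_FAST i → push 1. Stack: [1]
LOAD_CONST → push 1. Stack: [1, 1]
BINARY_OP + → 1 + 1 = 2. Stack: [2]
STORE_FAST i → i=2. Stack: []
LOAD_FAST i → push 2. Stack: [2]
LOAD_CONST → push 2. Stack: [2, 2]
COMPARE_OP bool(<) → 2 vs 2 = False. Stack: [False]
POP_JUMP_IF_FALSE → pop False; jump. Stack: []
LOAD_FAST m → push 45. Stack: [45]
RETURN_VALUE → return 45.

45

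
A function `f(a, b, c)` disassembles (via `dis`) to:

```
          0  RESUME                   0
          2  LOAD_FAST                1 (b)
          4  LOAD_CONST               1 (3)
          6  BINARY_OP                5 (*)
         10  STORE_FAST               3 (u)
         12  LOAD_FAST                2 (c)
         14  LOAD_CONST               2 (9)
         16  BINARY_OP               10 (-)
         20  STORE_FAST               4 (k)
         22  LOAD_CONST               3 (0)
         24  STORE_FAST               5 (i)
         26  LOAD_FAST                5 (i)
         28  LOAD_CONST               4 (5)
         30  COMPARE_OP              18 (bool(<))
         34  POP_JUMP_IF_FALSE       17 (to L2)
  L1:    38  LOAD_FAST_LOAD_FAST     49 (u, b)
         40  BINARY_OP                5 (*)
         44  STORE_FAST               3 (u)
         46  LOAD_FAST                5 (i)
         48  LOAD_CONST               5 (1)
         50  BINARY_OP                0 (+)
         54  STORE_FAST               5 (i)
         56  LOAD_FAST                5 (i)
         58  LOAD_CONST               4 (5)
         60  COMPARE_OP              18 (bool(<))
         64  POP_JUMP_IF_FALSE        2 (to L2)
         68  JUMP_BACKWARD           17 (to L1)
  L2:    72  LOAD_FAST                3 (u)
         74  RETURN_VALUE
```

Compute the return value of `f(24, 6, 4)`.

LOAD_FAST b → push 6
LOAD_CONST → push 3
BINARY_OP * → 6 * 3 = 18
STORE_FAST u → u=18
LOAD_FAST c → push 4
LOAD_CONST → push 9
BINARY_OP - → 4 - 9 = -5
STORE_FAST k → k=-5
LOAD_CONST → push 0
STORE_FAST i → i=0
LOAD_FAST i → push 0
LOAD_CONST → push 5
COMPARE_OP bool(<) → 0 vs 5 = True
POP_JUMP_IF_FALSE → pop True; no jump
LOAD_FAST_LOAD_FAST u,b → push 18,6
BINARY_OP * → 18 * 6 = 108
STORE_FAST u → u=108
LOAD_FAST i → push 0
LOAD_CONST → push 1
BINARY_OP + → 0 + 1 = 1
STORE_FAST i → i=1
LOAD_FAST i → push 1
LOAD_CONST → push 5
COMPARE_OP bool(<) → 1 vs 5 = True
POP_JUMP_IF_FALSE → pop True; no jump
LOAD_FAST_LOAD_FAST u,b → push 108,6
BINARY_OP * → 108 * 6 = 648
STORE_FAST u → u=648
LOAD_FAST i → push 1
LOAD_CONST → push 1
BINARY_OP + → 1 + 1 = 2
STORE_FAST i → i=2
LOAD_FAST i → push 2
LOAD_CONST → push 5
COMPARE_OP bool(<) → 2 vs 5 = True
POP_JUMP_IF_FALSE → pop True; no jump
LOAD_FAST_LOAD_FAST u,b → push 648,6
BINARY_OP * → 648 * 6 = 3888
STORE_FAST u → u=3888
LOAD_FAST i → push 2
LOAD_CONST → push 1
BINARY_OP + → 2 + 1 = 3
STORE_FAST i → i=3
LOAD_FAST i → push 3
LOAD_CONST → push 5
COMPARE_OP bool(<) → 3 vs 5 = True
POP_JUMP_IF_FALSE → pop True; no jump
LOAD_FAST_LOAD_FAST u,b → push 3888,6
BINARY_OP * → 3888 * 6 = 23328
STORE_FAST u → u=23328
LOAD_FAST i → push 3
LOAD_CONST → push 1
BINARY_OP + → 3 + 1 = 4
STORE_FAST i → i=4
LOAD_FAST i → push 4
LOAD_CONST → push 5
COMPARE_OP bool(<) → 4 vs 5 = True
POP_JUMP_IF_FALSE → pop True; no jump
LOAD_FAST_LOAD_FAST u,b → push 23328,6
BINARY_OP * → 23328 * 6 = 139968
STORE_FAST u → u=139968
LOAD_FAST i → push 4
LOAD_CONST → push 1
BINARY_OP + → 4 + 1 = 5
STORE_FAST i → i=5
LOAD_FAST i → push 5
LOAD_CONST → push 5
COMPARE_OP bool(<) → 5 vs 5 = False
POP_JUMP_IF_FALSE → pop False; jump
LOAD_FAST u → push 139968
RETURN_VALUE → return 139968.

139968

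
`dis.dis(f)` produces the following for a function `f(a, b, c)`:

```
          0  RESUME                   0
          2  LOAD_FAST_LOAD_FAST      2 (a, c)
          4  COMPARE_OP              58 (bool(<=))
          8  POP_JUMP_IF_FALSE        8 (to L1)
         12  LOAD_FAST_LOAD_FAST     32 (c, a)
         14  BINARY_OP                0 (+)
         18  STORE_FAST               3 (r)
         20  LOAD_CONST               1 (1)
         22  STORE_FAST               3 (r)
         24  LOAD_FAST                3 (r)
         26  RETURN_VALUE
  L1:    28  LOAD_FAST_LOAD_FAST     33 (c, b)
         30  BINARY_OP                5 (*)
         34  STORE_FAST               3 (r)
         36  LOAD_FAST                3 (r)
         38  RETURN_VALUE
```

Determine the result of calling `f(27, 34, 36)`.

1

LOAD_FAST_LOAD_FAST a,c → push 27,36. Stack: [27, 36]
COMPARE_OP bool(<=) → 27 vs 36 = True. Stack: [True]
POP_JUMP_IF_FALSE → pop True; no jump. Stack: []
LOAD_FAST_LOAD_FAST c,a → push 36,27. Stack: [36, 27]
BINARY_OP + → 36 + 27 = 63. Stack: [63]
STORE_FAST r → r=63. Stack: []
LOAD_CONST → push 1. Stack: [1]
STORE_FAST r → r=1. Stack: []
LOAD_FAST r → push 1. Stack: [1]
RETURN_VALUE → return 1.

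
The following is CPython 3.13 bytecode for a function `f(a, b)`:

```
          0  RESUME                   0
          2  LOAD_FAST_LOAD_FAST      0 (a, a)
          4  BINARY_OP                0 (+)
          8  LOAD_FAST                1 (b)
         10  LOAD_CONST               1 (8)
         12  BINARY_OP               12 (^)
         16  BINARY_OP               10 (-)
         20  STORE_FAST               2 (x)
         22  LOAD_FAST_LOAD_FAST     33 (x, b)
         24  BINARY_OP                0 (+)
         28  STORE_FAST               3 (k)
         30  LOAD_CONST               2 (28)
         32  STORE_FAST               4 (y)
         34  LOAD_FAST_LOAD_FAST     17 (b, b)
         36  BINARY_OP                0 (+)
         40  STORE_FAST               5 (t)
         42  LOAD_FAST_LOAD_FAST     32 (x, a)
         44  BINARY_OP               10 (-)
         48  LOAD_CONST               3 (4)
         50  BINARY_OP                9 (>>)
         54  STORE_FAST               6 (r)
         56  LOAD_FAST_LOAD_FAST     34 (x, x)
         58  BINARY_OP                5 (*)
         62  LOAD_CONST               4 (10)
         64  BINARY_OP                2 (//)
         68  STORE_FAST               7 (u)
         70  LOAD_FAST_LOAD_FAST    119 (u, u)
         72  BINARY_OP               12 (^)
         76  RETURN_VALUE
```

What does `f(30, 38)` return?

LOAD_FAST_LOAD_FAST a,a → push 30,30. Stack: [30, 30]
BINARY_OP + → 30 + 30 = 60. Stack: [60]
LOAD_FAST b → push 38. Stack: [60, 38]
LOAD_CONST → push 8. Stack: [60, 38, 8]
BINARY_OP ^ → 38 ^ 8 = 46. Stack: [60, 46]
BINARY_OP - → 60 - 46 = 14. Stack: [14]
STORE_FAST x → x=14. Stack: []
LOAD_FAST_LOAD_FAST x,b → push 14,38. Stack: [14, 38]
BINARY_OP + → 14 + 38 = 52. Stack: [52]
STORE_FAST k → k=52. Stack: []
LOAD_CONST → push 28. Stack: [28]
STORE_FAST y → y=28. Stack: []
LOAD_FAST_LOAD_FAST b,b → push 38,38. Stack: [38, 38]
BINARY_OP + → 38 + 38 = 76. Stack: [76]
STORE_FAST t → t=76. Stack: []
LOAD_FAST_LOAD_FAST x,a → push 14,30. Stack: [14, 30]
BINARY_OP - → 14 - 30 = -16. Stack: [-16]
LOAD_CONST → push 4. Stack: [-16, 4]
BINARY_OP >> → -16 >> 4 = -1. Stack: [-1]
STORE_FAST r → r=-1. Stack: []
LOAD_FAST_LOAD_FAST x,x → push 14,14. Stack: [14, 14]
BINARY_OP * → 14 * 14 = 196. Stack: [196]
LOAD_CONST → push 10. Stack: [196, 10]
BINARY_OP // → 196 // 10 = 19. Stack: [19]
STORE_FAST u → u=19. Stack: []
LOAD_FAST_LOAD_FAST u,u → push 19,19. Stack: [19, 19]
BINARY_OP ^ → 19 ^ 19 = 0. Stack: [0]
RETURN_VALUE → return 0.

0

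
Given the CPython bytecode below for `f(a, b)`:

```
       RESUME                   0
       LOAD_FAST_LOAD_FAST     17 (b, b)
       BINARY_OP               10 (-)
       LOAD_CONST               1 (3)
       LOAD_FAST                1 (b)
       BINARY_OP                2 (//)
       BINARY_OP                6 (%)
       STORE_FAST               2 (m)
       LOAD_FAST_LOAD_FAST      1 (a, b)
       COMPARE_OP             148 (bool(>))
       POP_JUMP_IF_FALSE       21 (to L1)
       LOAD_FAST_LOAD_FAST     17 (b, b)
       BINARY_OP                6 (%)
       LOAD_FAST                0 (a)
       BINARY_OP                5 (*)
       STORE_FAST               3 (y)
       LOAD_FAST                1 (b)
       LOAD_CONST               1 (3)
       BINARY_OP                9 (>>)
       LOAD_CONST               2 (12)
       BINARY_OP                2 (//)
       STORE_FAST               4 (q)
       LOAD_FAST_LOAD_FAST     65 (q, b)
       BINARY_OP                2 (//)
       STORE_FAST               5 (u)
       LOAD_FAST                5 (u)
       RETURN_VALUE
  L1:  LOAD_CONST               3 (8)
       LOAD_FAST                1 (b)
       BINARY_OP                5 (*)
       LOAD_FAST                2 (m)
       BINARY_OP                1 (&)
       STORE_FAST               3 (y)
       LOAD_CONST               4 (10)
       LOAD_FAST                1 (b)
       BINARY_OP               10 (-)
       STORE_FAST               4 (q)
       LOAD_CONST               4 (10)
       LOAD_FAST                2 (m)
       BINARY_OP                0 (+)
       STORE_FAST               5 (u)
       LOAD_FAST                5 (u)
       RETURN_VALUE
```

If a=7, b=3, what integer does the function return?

LOAD_FAST_LOAD_FAST b,b → push 3,3. Stack: [3, 3]
BINARY_OP - → 3 - 3 = 0. Stack: [0]
LOAD_CONST → push 3. Stack: [0, 3]
LOAD_FAST b → push 3. Stack: [0, 3, 3]
BINARY_OP // → 3 // 3 = 1. Stack: [0, 1]
BINARY_OP % → 0 % 1 = 0. Stack: [0]
STORE_FAST m → m=0. Stack: []
LOAD_FAST_LOAD_FAST a,b → push 7,3. Stack: [7, 3]
COMPARE_OP bool(>) → 7 vs 3 = True. Stack: [True]
POP_JUMP_IF_FALSE → pop True; no jump. Stack: []
LOAD_FAST_LOAD_FAST b,b → push 3,3. Stack: [3, 3]
BINARY_OP % → 3 % 3 = 0. Stack: [0]
LOAD_FAST a → push 7. Stack: [0, 7]
BINARY_OP * → 0 * 7 = 0. Stack: [0]
STORE_FAST y → y=0. Stack: []
LOAD_FAST b → push 3. Stack: [3]
LOAD_CONST → push 3. Stack: [3, 3]
BINARY_OP >> → 3 >> 3 = 0. Stack: [0]
LOAD_CONST → push 12. Stack: [0, 12]
BINARY_OP // → 0 // 12 = 0. Stack: [0]
STORE_FAST q → q=0. Stack: []
LOAD_FAST_LOAD_FAST q,b → push 0,3. Stack: [0, 3]
BINARY_OP // → 0 // 3 = 0. Stack: [0]
STORE_FAST u → u=0. Stack: []
LOAD_FAST u → push 0. Stack: [0]
RETURN_VALUE → return 0.

0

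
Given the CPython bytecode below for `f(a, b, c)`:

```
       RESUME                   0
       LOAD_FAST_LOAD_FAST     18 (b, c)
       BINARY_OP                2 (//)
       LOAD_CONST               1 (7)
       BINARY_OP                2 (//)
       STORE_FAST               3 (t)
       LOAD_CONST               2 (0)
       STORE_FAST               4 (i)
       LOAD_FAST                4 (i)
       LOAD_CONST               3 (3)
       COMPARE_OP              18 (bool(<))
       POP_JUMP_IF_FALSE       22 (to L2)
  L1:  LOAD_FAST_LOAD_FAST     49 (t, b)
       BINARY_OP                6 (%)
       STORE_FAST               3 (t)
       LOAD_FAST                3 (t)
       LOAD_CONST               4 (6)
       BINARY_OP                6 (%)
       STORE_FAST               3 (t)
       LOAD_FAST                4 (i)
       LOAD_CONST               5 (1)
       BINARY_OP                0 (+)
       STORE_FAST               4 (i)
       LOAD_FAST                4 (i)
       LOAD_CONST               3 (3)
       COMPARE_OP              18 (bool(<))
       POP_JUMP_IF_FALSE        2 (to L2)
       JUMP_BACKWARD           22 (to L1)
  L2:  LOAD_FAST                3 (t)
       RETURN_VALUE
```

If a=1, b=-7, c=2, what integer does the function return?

3

LOAD_FAST_LOAD_FAST b,c → push -7,2. Stack: [-7, 2]
BINARY_OP // → -7 // 2 = -4. Stack: [-4]
LOAD_CONST → push 7. Stack: [-4, 7]
BINARY_OP // → -4 // 7 = -1. Stack: [-1]
STORE_FAST t → t=-1. Stack: []
LOAD_CONST → push 0. Stack: [0]
STORE_FAST i → i=0. Stack: []
LOAD_FAST i → push 0. Stack: [0]
LOAD_CONST → push 3. Stack: [0, 3]
COMPARE_OP bool(<) → 0 vs 3 = True. Stack: [True]
POP_JUMP_IF_FALSE → pop True; no jump. Stack: []
LOAD_FAST_LOAD_FAST t,b → push -1,-7. Stack: [-1, -7]
BINARY_OP % → -1 % -7 = -1. Stack: [-1]
STORE_FAST t → t=-1. Stack: []
LOAD_FAST t → push -1. Stack: [-1]
LOAD_CONST → push 6. Stack: [-1, 6]
BINARY_OP % → -1 % 6 = 5. Stack: [5]
STORE_FAST t → t=5. Stack: []
LOAD_FAST i → push 0. Stack: [0]
LOAD_CONST → push 1. Stack: [0, 1]
BINARY_OP + → 0 + 1 = 1. Stack: [1]
STORE_FAST i → i=1. Stack: []
LOAD_FAST i → push 1. Stack: [1]
LOAD_CONST → push 3. Stack: [1, 3]
COMPARE_OP bool(<) → 1 vs 3 = True. Stack: [True]
POP_JUMP_IF_FALSE → pop True; no jump. Stack: []
LOAD_FAST_LOAD_FAST t,b → push 5,-7. Stack: [5, -7]
BINARY_OP % → 5 % -7 = -2. Stack: [-2]
STORE_FAST t → t=-2. Stack: []
LOAD_FAST t → push -2. Stack: [-2]
LOAD_CONST → push 6. Stack: [-2, 6]
BINARY_OP % → -2 % 6 = 4. Stack: [4]
STORE_FAST t → t=4. Stack: []
LOAD_FAST i → push 1. Stack: [1]
LOAD_CONST → push 1. Stack: [1, 1]
BINARY_OP + → 1 + 1 = 2. Stack: [2]
STORE_FAST i → i=2. Stack: []
LOAD_FAST i → push 2. Stack: [2]
LOAD_CONST → push 3. Stack: [2, 3]
COMPARE_OP bool(<) → 2 vs 3 = True. Stack: [True]
POP_JUMP_IF_FALSE → pop True; no jump. Stack: []
LOAD_FAST_LOAD_FAST t,b → push 4,-7. Stack: [4, -7]
BINARY_OP % → 4 % -7 = -3. Stack: [-3]
STORE_FAST t → t=-3. Stack: []
LOAD_FAST t → push -3. Stack: [-3]
LOAD_CONST → push 6. Stack: [-3, 6]
BINARY_OP % → -3 % 6 = 3. Stack: [3]
STORE_FAST t → t=3. Stack: []
LOAD_FAST i → push 2. Stack: [2]
LOAD_CONST → push 1. Stack: [2, 1]
BINARY_OP + → 2 + 1 = 3. Stack: [3]
STORE_FAST i → i=3. Stack: []
LOAD_FAST i → push 3. Stack: [3]
LOAD_CONST → push 3. Stack: [3, 3]
COMPARE_OP bool(<) → 3 vs 3 = False. Stack: [False]
POP_JUMP_IF_FALSE → pop False; jump. Stack: []
LOAD_FAST t → push 3. Stack: [3]
RETURN_VALUE → return 3.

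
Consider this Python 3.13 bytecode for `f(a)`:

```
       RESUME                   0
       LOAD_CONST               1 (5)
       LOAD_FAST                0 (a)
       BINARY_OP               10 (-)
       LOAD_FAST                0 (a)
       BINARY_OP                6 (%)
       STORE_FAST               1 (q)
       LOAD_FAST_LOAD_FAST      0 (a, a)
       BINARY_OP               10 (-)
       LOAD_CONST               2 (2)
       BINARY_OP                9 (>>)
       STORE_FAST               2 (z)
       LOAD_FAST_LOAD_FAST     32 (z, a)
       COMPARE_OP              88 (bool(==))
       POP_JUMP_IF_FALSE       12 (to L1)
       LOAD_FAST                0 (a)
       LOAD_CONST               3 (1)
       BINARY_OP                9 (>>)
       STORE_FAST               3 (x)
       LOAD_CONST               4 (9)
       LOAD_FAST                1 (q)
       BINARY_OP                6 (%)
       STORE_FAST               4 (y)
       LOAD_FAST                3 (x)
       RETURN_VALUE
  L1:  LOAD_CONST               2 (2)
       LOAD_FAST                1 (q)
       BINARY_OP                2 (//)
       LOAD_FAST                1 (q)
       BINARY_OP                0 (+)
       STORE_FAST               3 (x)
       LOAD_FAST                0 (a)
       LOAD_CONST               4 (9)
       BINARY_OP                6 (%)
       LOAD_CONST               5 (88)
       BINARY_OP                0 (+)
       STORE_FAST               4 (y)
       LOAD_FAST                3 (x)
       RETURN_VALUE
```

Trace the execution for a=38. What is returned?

LOAD_CONST → push 5. Stack: [5]
LOAD_FAST a → push 38. Stack: [5, 38]
BINARY_OP - → 5 - 38 = -33. Stack: [-33]
LOAD_FAST a → push 38. Stack: [-33, 38]
BINARY_OP % → -33 % 38 = 5. Stack: [5]
STORE_FAST q → q=5. Stack: []
LOAD_FAST_LOAD_FAST a,a → push 38,38. Stack: [38, 38]
BINARY_OP - → 38 - 38 = 0. Stack: [0]
LOAD_CONST → push 2. Stack: [0, 2]
BINARY_OP >> → 0 >> 2 = 0. Stack: [0]
STORE_FAST z → z=0. Stack: []
LOAD_FAST_LOAD_FAST z,a → push 0,38. Stack: [0, 38]
COMPARE_OP bool(==) → 0 vs 38 = False. Stack: [False]
POP_JUMP_IF_FALSE → pop False; jump. Stack: []
LOAD_CONST → push 2. Stack: [2]
LOAD_FAST q → push 5. Stack: [2, 5]
BINARY_OP // → 2 // 5 = 0. Stack: [0]
LOAD_FAST q → push 5. Stack: [0, 5]
BINARY_OP + → 0 + 5 = 5. Stack: [5]
STORE_FAST x → x=5. Stack: []
LOAD_FAST a → push 38. Stack: [38]
LOAD_CONST → push 9. Stack: [38, 9]
BINARY_OP % → 38 % 9 = 2. Stack: [2]
LOAD_CONST → push 88. Stack: [2, 88]
BINARY_OP + → 2 + 88 = 90. Stack: [90]
STORE_FAST y → y=90. Stack: []
LOAD_FAST x → push 5. Stack: [5]
RETURN_VALUE → return 5.

5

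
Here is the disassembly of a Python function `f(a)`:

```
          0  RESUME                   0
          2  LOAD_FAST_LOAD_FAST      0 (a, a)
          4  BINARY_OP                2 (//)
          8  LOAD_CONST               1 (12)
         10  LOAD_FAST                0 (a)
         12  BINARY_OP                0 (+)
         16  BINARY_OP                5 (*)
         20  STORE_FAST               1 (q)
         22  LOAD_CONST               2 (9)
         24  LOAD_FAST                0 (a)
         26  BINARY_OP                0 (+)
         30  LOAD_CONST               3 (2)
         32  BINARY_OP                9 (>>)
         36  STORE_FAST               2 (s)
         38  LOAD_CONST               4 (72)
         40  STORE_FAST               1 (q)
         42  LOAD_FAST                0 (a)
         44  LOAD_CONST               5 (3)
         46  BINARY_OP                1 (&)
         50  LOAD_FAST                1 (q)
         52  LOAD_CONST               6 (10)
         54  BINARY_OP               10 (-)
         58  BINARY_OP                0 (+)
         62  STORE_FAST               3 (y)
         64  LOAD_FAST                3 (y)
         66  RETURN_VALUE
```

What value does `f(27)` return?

65

LOAD_FAST_LOAD_FAST a,a → push 27,27. Stack: [27, 27]
BINARY_OP // → 27 // 27 = 1. Stack: [1]
LOAD_CONST → push 12. Stack: [1, 12]
LOAD_FAST a → push 27. Stack: [1, 12, 27]
BINARY_OP + → 12 + 27 = 39. Stack: [1, 39]
BINARY_OP * → 1 * 39 = 39. Stack: [39]
STORE_FAST q → q=39. Stack: []
LOAD_CONST → push 9. Stack: [9]
LOAD_FAST a → push 27. Stack: [9, 27]
BINARY_OP + → 9 + 27 = 36. Stack: [36]
LOAD_CONST → push 2. Stack: [36, 2]
BINARY_OP >> → 36 >> 2 = 9. Stack: [9]
STORE_FAST s → s=9. Stack: []
LOAD_CONST → push 72. Stack: [72]
STORE_FAST q → q=72. Stack: []
LOAD_FAST a → push 27. Stack: [27]
LOAD_CONST → push 3. Stack: [27, 3]
BINARY_OP & → 27 & 3 = 3. Stack: [3]
LOAD_FAST q → push 72. Stack: [3, 72]
LOAD_CONST → push 10. Stack: [3, 72, 10]
BINARY_OP - → 72 - 10 = 62. Stack: [3, 62]
BINARY_OP + → 3 + 62 = 65. Stack: [65]
STORE_FAST y → y=65. Stack: []
LOAD_FAST y → push 65. Stack: [65]
RETURN_VALUE → return 65.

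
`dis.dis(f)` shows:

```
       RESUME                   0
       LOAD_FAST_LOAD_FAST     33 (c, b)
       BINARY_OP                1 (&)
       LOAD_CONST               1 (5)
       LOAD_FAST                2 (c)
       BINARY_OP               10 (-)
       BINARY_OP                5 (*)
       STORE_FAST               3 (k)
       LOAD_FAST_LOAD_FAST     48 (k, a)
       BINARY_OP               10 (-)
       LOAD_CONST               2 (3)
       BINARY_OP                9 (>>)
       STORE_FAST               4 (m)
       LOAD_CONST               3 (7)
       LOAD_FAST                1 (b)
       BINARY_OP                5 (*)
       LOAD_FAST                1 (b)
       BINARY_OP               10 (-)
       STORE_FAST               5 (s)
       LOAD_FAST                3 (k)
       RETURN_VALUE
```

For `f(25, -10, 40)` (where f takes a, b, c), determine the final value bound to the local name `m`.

-144

LOAD_FAST_LOAD_FAST c,b → push 40,-10. Stack: [40, -10]
BINARY_OP & → 40 & -10 = 32. Stack: [32]
LOAD_CONST → push 5. Stack: [32, 5]
LOAD_FAST c → push 40. Stack: [32, 5, 40]
BINARY_OP - → 5 - 40 = -35. Stack: [32, -35]
BINARY_OP * → 32 * -35 = -1120. Stack: [-1120]
STORE_FAST k → k=-1120. Stack: []
LOAD_FAST_LOAD_FAST k,a → push -1120,25. Stack: [-1120, 25]
BINARY_OP - → -1120 - 25 = -1145. Stack: [-1145]
LOAD_CONST → push 3. Stack: [-1145, 3]
BINARY_OP >> → -1145 >> 3 = -144. Stack: [-144]
STORE_FAST m → m=-144. Stack: []
LOAD_CONST → push 7. Stack: [7]
LOAD_FAST b → push -10. Stack: [7, -10]
BINARY_OP * → 7 * -10 = -70. Stack: [-70]
LOAD_FAST b → push -10. Stack: [-70, -10]
BINARY_OP - → -70 - -10 = -60. Stack: [-60]
STORE_FAST s → s=-60. Stack: []
LOAD_FAST k → push -1120. Stack: [-1120]
RETURN_VALUE → return -1120.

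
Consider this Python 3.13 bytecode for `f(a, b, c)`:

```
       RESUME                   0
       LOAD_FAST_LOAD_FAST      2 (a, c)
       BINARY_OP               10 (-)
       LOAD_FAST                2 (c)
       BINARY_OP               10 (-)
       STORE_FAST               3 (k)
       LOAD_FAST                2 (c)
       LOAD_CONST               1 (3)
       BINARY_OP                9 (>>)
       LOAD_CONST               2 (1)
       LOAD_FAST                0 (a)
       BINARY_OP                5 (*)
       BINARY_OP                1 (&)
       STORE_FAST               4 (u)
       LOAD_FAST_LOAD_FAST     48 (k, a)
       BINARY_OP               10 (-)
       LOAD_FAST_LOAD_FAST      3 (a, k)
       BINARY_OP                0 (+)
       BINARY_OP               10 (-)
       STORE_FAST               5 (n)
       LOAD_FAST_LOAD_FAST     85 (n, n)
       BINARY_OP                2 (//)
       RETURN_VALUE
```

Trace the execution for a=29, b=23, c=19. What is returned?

LOAD_FAST_LOAD_FAST a,c → push 29,19. Stack: [29, 19]
BINARY_OP - → 29 - 19 = 10. Stack: [10]
LOAD_FAST c → push 19. Stack: [10, 19]
BINARY_OP - → 10 - 19 = -9. Stack: [-9]
STORE_FAST k → k=-9. Stack: []
LOAD_FAST c → push 19. Stack: [19]
LOAD_CONST → push 3. Stack: [19, 3]
BINARY_OP >> → 19 >> 3 = 2. Stack: [2]
LOAD_CONST → push 1. Stack: [2, 1]
LOAD_FAST a → push 29. Stack: [2, 1, 29]
BINARY_OP * → 1 * 29 = 29. Stack: [2, 29]
BINARY_OP & → 2 & 29 = 0. Stack: [0]
STORE_FAST u → u=0. Stack: []
LOAD_FAST_LOAD_FAST k,a → push -9,29. Stack: [-9, 29]
BINARY_OP - → -9 - 29 = -38. Stack: [-38]
LOAD_FAST_LOAD_FAST a,k → push 29,-9. Stack: [-38, 29, -9]
BINARY_OP + → 29 + -9 = 20. Stack: [-38, 20]
BINARY_OP - → -38 - 20 = -58. Stack: [-58]
STORE_FAST n → n=-58. Stack: []
LOAD_FAST_LOAD_FAST n,n → push -58,-58. Stack: [-58, -58]
BINARY_OP // → -58 // -58 = 1. Stack: [1]
RETURN_VALUE → return 1.

1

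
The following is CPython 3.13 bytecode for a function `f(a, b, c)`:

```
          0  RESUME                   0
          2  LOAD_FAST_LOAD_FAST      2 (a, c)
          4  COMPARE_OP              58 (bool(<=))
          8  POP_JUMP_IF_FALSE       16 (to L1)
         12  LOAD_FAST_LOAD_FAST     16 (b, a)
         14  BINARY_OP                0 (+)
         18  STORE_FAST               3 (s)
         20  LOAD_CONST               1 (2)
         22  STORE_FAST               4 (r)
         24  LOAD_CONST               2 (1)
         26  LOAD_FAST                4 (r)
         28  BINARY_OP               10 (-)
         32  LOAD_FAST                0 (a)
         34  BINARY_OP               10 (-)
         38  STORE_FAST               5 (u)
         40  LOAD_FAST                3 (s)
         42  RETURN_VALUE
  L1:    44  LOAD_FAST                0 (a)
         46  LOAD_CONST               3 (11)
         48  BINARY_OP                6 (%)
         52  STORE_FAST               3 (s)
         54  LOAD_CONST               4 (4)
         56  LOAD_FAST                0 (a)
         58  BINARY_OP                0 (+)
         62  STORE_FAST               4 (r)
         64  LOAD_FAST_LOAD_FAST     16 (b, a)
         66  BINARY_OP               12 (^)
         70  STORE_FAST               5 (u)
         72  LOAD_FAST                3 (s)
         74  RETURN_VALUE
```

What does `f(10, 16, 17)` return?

26

LOAD_FAST_LOAD_FAST a,c → push 10,17. Stack: [10, 17]
COMPARE_OP bool(<=) → 10 vs 17 = True. Stack: [True]
POP_JUMP_IF_FALSE → pop True; no jump. Stack: []
LOAD_FAST_LOAD_FAST b,a → push 16,10. Stack: [16, 10]
BINARY_OP + → 16 + 10 = 26. Stack: [26]
STORE_FAST s → s=26. Stack: []
LOAD_CONST → push 2. Stack: [2]
STORE_FAST r → r=2. Stack: []
LOAD_CONST → push 1. Stack: [1]
LOAD_FAST r → push 2. Stack: [1, 2]
BINARY_OP - → 1 - 2 = -1. Stack: [-1]
LOAD_FAST a → push 10. Stack: [-1, 10]
BINARY_OP - → -1 - 10 = -11. Stack: [-11]
STORE_FAST u → u=-11. Stack: []
LOAD_FAST s → push 26. Stack: [26]
RETURN_VALUE → return 26.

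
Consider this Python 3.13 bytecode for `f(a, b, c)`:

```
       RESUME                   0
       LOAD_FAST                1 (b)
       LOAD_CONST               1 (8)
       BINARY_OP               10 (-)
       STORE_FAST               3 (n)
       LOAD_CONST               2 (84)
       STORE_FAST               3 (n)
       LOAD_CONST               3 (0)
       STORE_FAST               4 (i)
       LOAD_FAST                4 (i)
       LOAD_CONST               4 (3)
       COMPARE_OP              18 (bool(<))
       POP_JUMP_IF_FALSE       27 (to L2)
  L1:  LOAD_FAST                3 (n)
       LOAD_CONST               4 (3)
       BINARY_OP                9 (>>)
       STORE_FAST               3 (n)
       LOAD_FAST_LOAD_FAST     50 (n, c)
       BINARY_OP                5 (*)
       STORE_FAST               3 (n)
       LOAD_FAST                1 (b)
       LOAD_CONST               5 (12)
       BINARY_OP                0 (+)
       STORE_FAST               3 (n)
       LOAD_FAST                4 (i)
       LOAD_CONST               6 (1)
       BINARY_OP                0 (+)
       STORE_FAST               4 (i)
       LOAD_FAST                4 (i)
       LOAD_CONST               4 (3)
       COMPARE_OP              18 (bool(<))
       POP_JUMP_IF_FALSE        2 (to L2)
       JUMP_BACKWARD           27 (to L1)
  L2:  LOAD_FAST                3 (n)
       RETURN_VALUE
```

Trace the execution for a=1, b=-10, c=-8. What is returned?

LOAD_FAST b → push -10
LOAD_CONST → push 8
BINARY_OP - → -10 - 8 = -18
STORE_FAST n → n=-18
LOAD_CONST → push 84
STORE_FAST n → n=84
LOAD_CONST → push 0
STORE_FAST i → i=0
LOAD_FAST i → push 0
LOAD_CONST → push 3
COMPARE_OP bool(<) → 0 vs 3 = True
POP_JUMP_IF_FALSE → pop True; no jump
LOAD_FAST n → push 84
LOAD_CONST → push 3
BINARY_OP >> → 84 >> 3 = 10
STORE_FAST n → n=10
LOAD_FAST_LOAD_FAST n,c → push 10,-8
BINARY_OP * → 10 * -8 = -80
STORE_FAST n → n=-80
LOAD_FAST b → push -10
LOAD_CONST → push 12
BINARY_OP + → -10 + 12 = 2
STORE_FAST n → n=2
LOAD_FAST i → push 0
LOAD_CONST → push 1
BINARY_OP + → 0 + 1 = 1
STORE_FAST i → i=1
LOAD_FAST i → push 1
LOAD_CONST → push 3
COMPARE_OP bool(<) → 1 vs 3 = True
POP_JUMP_IF_FALSE → pop True; no jump
LOAD_FAST n → push 2
LOAD_CONST → push 3
BINARY_OP >> → 2 >> 3 = 0
STORE_FAST n → n=0
LOAD_FAST_LOAD_FAST n,c → push 0,-8
BINARY_OP * → 0 * -8 = 0
STORE_FAST n → n=0
LOAD_FAST b → push -10
LOAD_CONST → push 12
BINARY_OP + → -10 + 12 = 2
STORE_FAST n → n=2
LOAD_FAST i → push 1
LOAD_CONST → push 1
BINARY_OP + → 1 + 1 = 2
STORE_FAST i → i=2
LOAD_FAST i → push 2
LOAD_CONST → push 3
COMPARE_OP bool(<) → 2 vs 3 = True
POP_JUMP_IF_FALSE → pop True; no jump
LOAD_FAST n → push 2
LOAD_CONST → push 3
BINARY_OP >> → 2 >> 3 = 0
STORE_FAST n → n=0
LOAD_FAST_LOAD_FAST n,c → push 0,-8
BINARY_OP * → 0 * -8 = 0
STORE_FAST n → n=0
LOAD_FAST b → push -10
LOAD_CONST → push 12
BINARY_OP + → -10 + 12 = 2
STORE_FAST n → n=2
LOAD_FAST i → push 2
LOAD_CONST → push 1
BINARY_OP + → 2 + 1 = 3
STORE_FAST i → i=3
LOAD_FAST i → push 3
LOAD_CONST → push 3
COMPARE_OP bool(<) → 3 vs 3 = False
POP_JUMP_IF_FALSE → pop False; jump
LOAD_FAST n → push 2
RETURN_VALUE → return 2.

2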